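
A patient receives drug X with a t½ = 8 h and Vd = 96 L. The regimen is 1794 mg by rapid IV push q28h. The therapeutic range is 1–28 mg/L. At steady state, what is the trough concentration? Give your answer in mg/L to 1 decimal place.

1.8 mg/L

τ/t½ = 28/8 ≈ 3.5, so fraction remaining f = (1/2)^(28/8) ≈ 0.0884.
At steady state, accumulation factor R = 1/(1 − e^(−kτ)) ≈ 1.0970.
Each bolus raises the concentration by D/Vd = 1794/96 ≈ 18.688 mg/L.
Cmax,ss = C₀/(1 − f) ≈ 18.688/0.9116 ≈ 20.500 mg/L.
One interval later, Cmin,ss = Cmax,ss·e^(−kτ) ≈ 20.500 × 0.0884 ≈ 1.812 mg/L.
Trough 1.8 mg/L vs MEC 1 mg/L: adequate.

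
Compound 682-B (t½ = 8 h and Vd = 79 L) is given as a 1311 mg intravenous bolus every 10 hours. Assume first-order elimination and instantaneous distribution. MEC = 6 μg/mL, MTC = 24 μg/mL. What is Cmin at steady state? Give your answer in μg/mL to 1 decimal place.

k = ln2/t½ = ln2/8 ≈ 0.086643 h⁻¹; fraction remaining f = e^(−kτ) = e^(−0.086643×10) ≈ 0.4204.
Each bolus raises the concentration by D/Vd = 1311/79 ≈ 16.595 μg/mL.
Steady-state trough Cmin,ss = C₀·f/(1−f) ≈ 16.595 × 0.4204/0.5796 ≈ 12.037 μg/mL.
Trough 12.0 μg/mL vs MEC 6 μg/mL: adequate.

12.0 μg/mL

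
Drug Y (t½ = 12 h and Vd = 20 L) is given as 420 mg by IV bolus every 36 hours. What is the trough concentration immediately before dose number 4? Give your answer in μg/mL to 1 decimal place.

3.0 μg/mL

f = (1/2)^(τ/t½) = (1/2)^(36/12) ≈ 0.1250.
C₀ = D/Vd = 420/20 ≈ 21.000 μg/mL.
Before the 4th dose, 3 doses have been given. Superposition: Cmin = C₀·(f + f² + … + f^3).
≈ 21.000 × (0.1250 + 0.0156 + 0.0020) ≈ 21.000 × 0.1426 ≈ 2.995 μg/mL.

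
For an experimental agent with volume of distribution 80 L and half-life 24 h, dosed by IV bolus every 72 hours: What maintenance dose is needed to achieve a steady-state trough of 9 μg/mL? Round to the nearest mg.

τ/t½ = 72/24 ≈ 3, so f = (1/2)^(72/24) ≈ 0.125000.
Cmin,ss = (D/Vd)·f/(1−f), so D = Cmin,ss·Vd·(1−f)/f.
D = 9 × 80 × (1−f)/f ≈ 9 × 80 × 7.00000 ≈ 5040.00 mg.

5040 mg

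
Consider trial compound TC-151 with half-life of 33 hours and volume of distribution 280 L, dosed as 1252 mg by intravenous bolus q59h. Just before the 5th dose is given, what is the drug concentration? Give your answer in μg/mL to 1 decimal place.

f = (1/2)^(τ/t½) = (1/2)^(59/33) ≈ 0.2896.
C₀ = D/Vd = 1252/280 ≈ 4.471 μg/mL.
Before the 5th dose, 4 doses have been given. Superposition: Cmin = C₀·(f + f² + … + f^4).
≈ 4.471 × (0.2896 + 0.0839 + 0.0243 + 0.0070) ≈ 4.471 × 0.4048 ≈ 1.810 μg/mL.

1.8 μg/mL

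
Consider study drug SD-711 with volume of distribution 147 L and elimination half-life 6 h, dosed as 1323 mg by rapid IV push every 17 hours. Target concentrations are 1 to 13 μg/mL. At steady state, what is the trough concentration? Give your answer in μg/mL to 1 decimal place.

1.5 μg/mL

τ/t½ = 17/6 ≈ 2.8333, so fraction remaining f = (1/2)^(17/6) ≈ 0.1403.
Each bolus raises the concentration by D/Vd = 1323/147 ≈ 9.000 μg/mL.
Steady-state trough Cmin,ss = C₀·f/(1−f) ≈ 9.000 × 0.1403/0.8597 ≈ 1.469 μg/mL.
Trough 1.5 μg/mL vs MEC 1 μg/mL: adequate.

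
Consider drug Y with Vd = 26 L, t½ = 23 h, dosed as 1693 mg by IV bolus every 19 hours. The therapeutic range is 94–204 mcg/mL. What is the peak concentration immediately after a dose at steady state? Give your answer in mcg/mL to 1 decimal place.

Over one 19-h interval, 19/23 ≈ 0.82609 half-lives elapse, leaving f ≈ 0.5641 of each dose.
Accumulation ratio R = 1/(1 − f) ≈ 1/0.4359 ≈ 2.2941.
Single-dose peak C₀ = D/Vd = 1693/26 ≈ 65.115 mcg/mL.
Cmax,ss = C₀/(1 − f) ≈ 65.115/0.4359 ≈ 149.381 mcg/mL.
Peak 149.4 mcg/mL vs MTC 204 mcg/mL: below toxic threshold.

149.4 mcg/mL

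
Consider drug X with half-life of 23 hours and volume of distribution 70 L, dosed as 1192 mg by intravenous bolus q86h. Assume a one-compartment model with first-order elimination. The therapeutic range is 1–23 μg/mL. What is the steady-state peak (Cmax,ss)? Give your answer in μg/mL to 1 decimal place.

18.4 μg/mL

Over one 86-h interval, 86/23 ≈ 3.7391 half-lives elapse, leaving f ≈ 0.0749 of each dose.
Accumulation ratio R = 1/(1 − f) ≈ 1/0.9251 ≈ 1.0810.
Single-dose peak C₀ = D/Vd = 1192/70 ≈ 17.029 μg/mL.
Steady-state peak Cmax,ss = C₀·R ≈ 17.029 × 1.0810 ≈ 18.408 μg/mL.
Peak 18.4 μg/mL vs MTC 23 μg/mL: below toxic threshold.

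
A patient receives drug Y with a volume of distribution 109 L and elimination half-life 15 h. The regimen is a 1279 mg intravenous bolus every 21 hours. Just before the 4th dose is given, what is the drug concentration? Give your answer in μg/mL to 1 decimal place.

f = (1/2)^(τ/t½) = (1/2)^(21/15) ≈ 0.3789.
C₀ = D/Vd = 1279/109 ≈ 11.734 μg/mL.
Before the 4th dose, 3 doses have been given. Superposition: Cmin = C₀·(f + f² + … + f^3).
≈ 11.734 × (0.3789 + 0.1436 + 0.0544) ≈ 11.734 × 0.5769 ≈ 6.769 μg/mL.

6.8 μg/mL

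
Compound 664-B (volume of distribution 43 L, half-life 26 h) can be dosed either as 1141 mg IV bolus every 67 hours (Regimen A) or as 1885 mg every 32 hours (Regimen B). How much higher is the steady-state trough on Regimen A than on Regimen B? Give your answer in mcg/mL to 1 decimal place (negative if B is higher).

-27.2 mcg/mL

Regimen A: f = (1/2)^(67/26) ≈ 0.1676; Cmin,ss = (1141/43)·f/(1−f) ≈ 5.343 mcg/mL.
Regimen B: f = (1/2)^(32/26) ≈ 0.4261; Cmin,ss = (1885/43)·f/(1−f) ≈ 32.548 mcg/mL.
Difference ≈ 5.343 − 32.548 ≈ -27.205 mcg/mL.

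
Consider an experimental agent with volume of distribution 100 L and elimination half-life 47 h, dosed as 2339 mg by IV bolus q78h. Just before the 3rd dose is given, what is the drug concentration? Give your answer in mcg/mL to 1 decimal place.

f = (1/2)^(τ/t½) = (1/2)^(78/47) ≈ 0.3165.
C₀ = D/Vd = 2339/100 ≈ 23.390 mcg/mL.
Before the 3rd dose, 2 doses have been given. Superposition: Cmin = C₀·(f + f²).
≈ 23.390 × (0.3165 + 0.1002) ≈ 23.390 × 0.4167 ≈ 9.747 mcg/mL.

9.7 mcg/mL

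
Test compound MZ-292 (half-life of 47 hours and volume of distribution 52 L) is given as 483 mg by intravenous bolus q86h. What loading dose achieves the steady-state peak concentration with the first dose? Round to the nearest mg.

f = (1/2)^(86/47) ≈ 0.281306; accumulation ratio R = 1/(1−f) ≈ 1.39141.
Loading dose to hit Cmax,ss on first dose: D_load = D_maint·R ≈ 483 × 1.39141 ≈ 672.05 mg.

672 mg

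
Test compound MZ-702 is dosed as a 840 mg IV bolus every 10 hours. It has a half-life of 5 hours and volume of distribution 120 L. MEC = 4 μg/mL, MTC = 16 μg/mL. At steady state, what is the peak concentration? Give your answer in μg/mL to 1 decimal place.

The dosing interval is 2 half-lives, so f = 2^(−2) = 0.25.
At steady state, R = 1/(1 − 0.25) = 4/3.
Single-dose peak C₀ = D/Vd = 840/120 = 7 μg/mL.
Steady-state peak Cmax,ss = C₀·R = 7 × 4/3 ≈ 9.333 μg/mL.
Peak 9.3 μg/mL vs MTC 16 μg/mL: below toxic threshold.

9.3 μg/mL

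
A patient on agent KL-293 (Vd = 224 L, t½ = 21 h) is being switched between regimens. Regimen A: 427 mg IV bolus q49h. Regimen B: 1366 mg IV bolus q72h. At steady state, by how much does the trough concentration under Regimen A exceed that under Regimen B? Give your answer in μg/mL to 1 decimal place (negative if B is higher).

Regimen A: f = (1/2)^(49/21) ≈ 0.1984; Cmin,ss = (427/224)·f/(1−f) ≈ 0.472 μg/mL.
Regimen B: f = (1/2)^(72/21) ≈ 0.0929; Cmin,ss = (1366/224)·f/(1−f) ≈ 0.625 μg/mL.
Difference ≈ 0.472 − 0.625 ≈ -0.153 μg/mL.

-0.2 μg/mL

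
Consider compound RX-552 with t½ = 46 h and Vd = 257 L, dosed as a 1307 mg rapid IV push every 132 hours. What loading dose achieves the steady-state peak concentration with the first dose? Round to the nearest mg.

f = (1/2)^(132/46) ≈ 0.136828; accumulation ratio R = 1/(1−f) ≈ 1.15852.
Loading dose to hit Cmax,ss on first dose: D_load = D_maint·R ≈ 1307 × 1.15852 ≈ 1514.19 mg.

1514 mg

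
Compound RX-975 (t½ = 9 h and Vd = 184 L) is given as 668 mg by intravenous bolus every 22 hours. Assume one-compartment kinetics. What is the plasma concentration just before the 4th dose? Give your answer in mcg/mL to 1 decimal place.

f = (1/2)^(τ/t½) = (1/2)^(22/9) ≈ 0.1837.
C₀ = D/Vd = 668/184 ≈ 3.630 mcg/mL.
Before the 4th dose, 3 doses have been given. Superposition: Cmin = C₀·(f + f² + … + f^3).
≈ 3.630 × (0.1837 + 0.0337 + 0.0062) ≈ 3.630 × 0.2236 ≈ 0.812 mcg/mL.

0.8 mcg/mL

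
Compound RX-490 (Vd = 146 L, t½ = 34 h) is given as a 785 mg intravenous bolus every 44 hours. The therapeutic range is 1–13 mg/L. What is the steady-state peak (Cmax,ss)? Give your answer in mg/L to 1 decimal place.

Over one 44-h interval, 44/34 ≈ 1.2941 half-lives elapse, leaving f ≈ 0.4078 of each dose.
At steady state, accumulation factor R = 1/(1 − e^(−kτ)) ≈ 1.6886.
Each bolus raises the concentration by D/Vd = 785/146 ≈ 5.377 mg/L.
Steady-state peak Cmax,ss = C₀·R ≈ 5.377 × 1.6886 ≈ 9.080 mg/L.
Peak 9.1 mg/L vs MTC 13 mg/L: below toxic threshold.

9.1 mg/L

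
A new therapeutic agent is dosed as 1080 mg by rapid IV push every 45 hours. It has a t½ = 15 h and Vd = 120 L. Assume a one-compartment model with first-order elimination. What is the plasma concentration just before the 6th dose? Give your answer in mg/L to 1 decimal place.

1.3 mg/L

f = (1/2)^(τ/t½) = (1/2)^(45/15) ≈ 0.1250.
C₀ = D/Vd = 1080/120 ≈ 9.000 mg/L.
Before the 6th dose, 5 doses have been given. Superposition: Cmin = C₀·(f + f² + … + f^5).
≈ 9.000 × (0.1250 + 0.0156 + 0.0020 + 0.0002 + 0.0000) ≈ 9.000 × 0.1428 ≈ 1.285 mg/L.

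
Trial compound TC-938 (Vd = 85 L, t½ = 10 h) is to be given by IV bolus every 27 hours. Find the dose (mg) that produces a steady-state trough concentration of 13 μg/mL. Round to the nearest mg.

τ/t½ = 27/10 ≈ 2.7, so f = (1/2)^(27/10) ≈ 0.153893.
Cmin,ss = (D/Vd)·f/(1−f), so D = Cmin,ss·Vd·(1−f)/f.
D = 13 × 85 × (1−f)/f ≈ 13 × 85 × 5.49802 ≈ 6075.31 mg.

6075 mg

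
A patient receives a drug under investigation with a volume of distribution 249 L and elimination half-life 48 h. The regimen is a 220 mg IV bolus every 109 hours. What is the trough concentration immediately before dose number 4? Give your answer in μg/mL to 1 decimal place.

f = (1/2)^(τ/t½) = (1/2)^(109/48) ≈ 0.2072.
C₀ = D/Vd = 220/249 ≈ 0.884 μg/mL.
Before the 4th dose, 3 doses have been given. Superposition: Cmin = C₀·(f + f² + … + f^3).
≈ 0.884 × (0.2072 + 0.0429 + 0.0089) ≈ 0.884 × 0.2590 ≈ 0.229 μg/mL.

0.2 μg/mL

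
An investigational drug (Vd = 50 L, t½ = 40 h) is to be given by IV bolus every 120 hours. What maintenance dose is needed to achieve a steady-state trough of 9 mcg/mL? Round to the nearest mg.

τ/t½ = 120/40 ≈ 3, so f = (1/2)^(120/40) ≈ 0.125000.
Cmin,ss = (D/Vd)·f/(1−f), so D = Cmin,ss·Vd·(1−f)/f.
D = 9 × 50 × (1−f)/f ≈ 9 × 50 × 7.00000 ≈ 3150.00 mg.

3150 mg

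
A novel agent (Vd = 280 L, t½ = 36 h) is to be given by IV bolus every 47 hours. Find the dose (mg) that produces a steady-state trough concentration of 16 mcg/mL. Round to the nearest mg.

τ/t½ = 47/36 ≈ 1.3056, so f = (1/2)^(47/36) ≈ 0.404565.
Cmin,ss = (D/Vd)·f/(1−f), so D = Cmin,ss·Vd·(1−f)/f.
D = 16 × 280 × (1−f)/f ≈ 16 × 280 × 1.47179 ≈ 6593.62 mg.

6594 mg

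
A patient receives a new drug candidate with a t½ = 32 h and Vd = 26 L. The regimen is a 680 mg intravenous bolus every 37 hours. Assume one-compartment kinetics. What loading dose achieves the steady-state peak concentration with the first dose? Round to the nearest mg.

1233 mg

f = (1/2)^(37/32) ≈ 0.448677; accumulation ratio R = 1/(1−f) ≈ 1.81382.
Loading dose to hit Cmax,ss on first dose: D_load = D_maint·R ≈ 680 × 1.81382 ≈ 1233.40 mg.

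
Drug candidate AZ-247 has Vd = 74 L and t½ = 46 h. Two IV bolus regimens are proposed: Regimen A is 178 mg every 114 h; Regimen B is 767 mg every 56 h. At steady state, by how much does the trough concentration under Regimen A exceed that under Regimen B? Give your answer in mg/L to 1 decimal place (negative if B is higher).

Regimen A: f = (1/2)^(114/46) ≈ 0.1795; Cmin,ss = (178/74)·f/(1−f) ≈ 0.526 mg/L.
Regimen B: f = (1/2)^(56/46) ≈ 0.4301; Cmin,ss = (767/74)·f/(1−f) ≈ 7.822 mg/L.
Difference ≈ 0.526 − 7.822 ≈ -7.296 mg/L.

-7.3 mg/L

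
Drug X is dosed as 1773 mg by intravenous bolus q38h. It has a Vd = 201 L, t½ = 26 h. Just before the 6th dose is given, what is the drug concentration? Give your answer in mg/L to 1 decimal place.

5.0 mg/L

f = (1/2)^(τ/t½) = (1/2)^(38/26) ≈ 0.3631.
C₀ = D/Vd = 1773/201 ≈ 8.821 mg/L.
Before the 6th dose, 5 doses have been given. Superposition: Cmin = C₀·(f + f² + … + f^5).
≈ 8.821 × (0.3631 + 0.1318 + 0.0479 + 0.0174 + 0.0063) ≈ 8.821 × 0.5665 ≈ 4.997 mg/L.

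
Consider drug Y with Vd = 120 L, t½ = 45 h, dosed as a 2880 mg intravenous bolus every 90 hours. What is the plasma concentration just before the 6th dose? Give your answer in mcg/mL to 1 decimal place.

f = (1/2)^(τ/t½) = (1/2)^(90/45) ≈ 0.2500.
C₀ = D/Vd = 2880/120 ≈ 24.000 mcg/mL.
Before the 6th dose, 5 doses have been given. Superposition: Cmin = C₀·(f + f² + … + f^5).
≈ 24.000 × (0.2500 + 0.0625 + 0.0156 + 0.0039 + 0.0010) ≈ 24.000 × 0.3330 ≈ 7.992 mcg/mL.

8.0 mcg/mL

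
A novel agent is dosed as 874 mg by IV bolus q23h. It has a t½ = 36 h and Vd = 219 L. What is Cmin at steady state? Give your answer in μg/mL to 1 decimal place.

Over one 23-h interval, 23/36 ≈ 0.63889 half-lives elapse, leaving f ≈ 0.6422 of each dose.
At steady state, accumulation factor R = 1/(1 − e^(−kτ)) ≈ 2.7949.
Single-dose peak C₀ = D/Vd = 874/219 ≈ 3.991 μg/mL.
Cmax,ss = C₀/(1 − f) ≈ 3.991/0.3578 ≈ 11.154 μg/mL.
Steady-state trough Cmin,ss = Cmax,ss·f ≈ 11.154 × 0.6422 ≈ 7.163 μg/mL.

7.2 μg/mL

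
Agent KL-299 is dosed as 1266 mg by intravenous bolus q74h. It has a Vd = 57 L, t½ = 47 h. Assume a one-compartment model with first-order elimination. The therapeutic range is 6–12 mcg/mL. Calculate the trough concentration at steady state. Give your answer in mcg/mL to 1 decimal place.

11.2 mcg/mL

k = ln2/t½ = ln2/47 ≈ 0.014748 h⁻¹; fraction remaining f = e^(−kτ) = e^(−0.014748×74) ≈ 0.3358.
At steady state, accumulation factor R = 1/(1 − e^(−kτ)) ≈ 1.5056.
Each bolus raises the concentration by D/Vd = 1266/57 ≈ 22.211 mcg/mL.
Cmax,ss = C₀/(1 − f) ≈ 22.211/0.6642 ≈ 33.440 mcg/mL.
Steady-state trough Cmin,ss = Cmax,ss·f ≈ 33.440 × 0.3358 ≈ 11.229 mcg/mL.
Trough 11.2 mcg/mL vs MEC 6 mcg/mL: adequate.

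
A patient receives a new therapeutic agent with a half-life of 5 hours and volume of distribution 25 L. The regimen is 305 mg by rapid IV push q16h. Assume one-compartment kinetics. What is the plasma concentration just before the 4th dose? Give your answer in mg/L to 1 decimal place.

f = (1/2)^(τ/t½) = (1/2)^(16/5) ≈ 0.1088.
C₀ = D/Vd = 305/25 ≈ 12.200 mg/L.
Before the 4th dose, 3 doses have been given. Superposition: Cmin = C₀·(f + f² + … + f^3).
≈ 12.200 × (0.1088 + 0.0118 + 0.0013) ≈ 12.200 × 0.1219 ≈ 1.487 mg/L.

1.5 mg/L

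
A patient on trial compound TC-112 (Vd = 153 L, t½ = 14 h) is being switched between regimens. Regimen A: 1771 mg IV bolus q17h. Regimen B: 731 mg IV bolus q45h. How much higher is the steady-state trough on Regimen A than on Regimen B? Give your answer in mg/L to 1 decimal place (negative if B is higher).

8.2 mg/L

Regimen A: f = (1/2)^(17/14) ≈ 0.4310; Cmin,ss = (1771/153)·f/(1−f) ≈ 8.768 mg/L.
Regimen B: f = (1/2)^(45/14) ≈ 0.1077; Cmin,ss = (731/153)·f/(1−f) ≈ 0.577 mg/L.
Difference ≈ 8.768 − 0.577 ≈ 8.191 mg/L.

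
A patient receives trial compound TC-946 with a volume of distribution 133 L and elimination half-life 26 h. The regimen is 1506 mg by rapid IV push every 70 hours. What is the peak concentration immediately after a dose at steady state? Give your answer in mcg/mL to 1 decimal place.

τ/t½ = 70/26 ≈ 2.6923, so fraction remaining f = (1/2)^(70/26) ≈ 0.1547.
Accumulation ratio R = 1/(1 − f) ≈ 1/0.8453 ≈ 1.1830.
Each bolus raises the concentration by D/Vd = 1506/133 ≈ 11.323 mcg/mL.
Steady-state peak Cmax,ss = C₀·R ≈ 11.323 × 1.1830 ≈ 13.395 mcg/mL.

13.4 mcg/mL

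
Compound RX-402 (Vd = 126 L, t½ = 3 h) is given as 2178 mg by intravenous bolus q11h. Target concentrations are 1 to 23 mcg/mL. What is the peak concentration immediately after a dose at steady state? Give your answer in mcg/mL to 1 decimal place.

18.8 mcg/mL

τ/t½ = 11/3 ≈ 3.6667, so fraction remaining f = (1/2)^(11/3) ≈ 0.0787.
At steady state, accumulation factor R = 1/(1 − e^(−kτ)) ≈ 1.0854.
Each bolus raises the concentration by D/Vd = 2178/126 ≈ 17.286 mcg/mL.
Cmax,ss = C₀/(1 − f) ≈ 17.286/0.9213 ≈ 18.763 mcg/mL.
Peak 18.8 mcg/mL vs MTC 23 mcg/mL: below toxic threshold.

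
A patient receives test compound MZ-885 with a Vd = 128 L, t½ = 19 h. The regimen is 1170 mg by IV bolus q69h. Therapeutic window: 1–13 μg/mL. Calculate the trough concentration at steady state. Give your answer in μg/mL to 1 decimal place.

τ/t½ = 69/19 ≈ 3.6316, so fraction remaining f = (1/2)^(69/19) ≈ 0.0807.
Accumulation ratio R = 1/(1 − f) ≈ 1/0.9193 ≈ 1.0878.
Each bolus raises the concentration by D/Vd = 1170/128 ≈ 9.141 μg/mL.
Cmax,ss = C₀/(1 − f) ≈ 9.141/0.9193 ≈ 9.943 μg/mL.
Steady-state trough Cmin,ss = Cmax,ss·f ≈ 9.943 × 0.0807 ≈ 0.802 μg/mL.
Trough 0.8 μg/mL vs MEC 1 μg/mL: subtherapeutic.

0.8 μg/mL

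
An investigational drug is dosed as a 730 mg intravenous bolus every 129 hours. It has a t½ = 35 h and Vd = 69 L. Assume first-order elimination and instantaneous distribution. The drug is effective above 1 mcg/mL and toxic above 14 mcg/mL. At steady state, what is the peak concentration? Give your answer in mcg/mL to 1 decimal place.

11.5 mcg/mL

τ/t½ = 129/35 ≈ 3.6857, so fraction remaining f = (1/2)^(129/35) ≈ 0.0777.
At steady state, accumulation factor R = 1/(1 − e^(−kτ)) ≈ 1.0842.
Each bolus raises the concentration by D/Vd = 730/69 ≈ 10.580 mcg/mL.
Steady-state peak Cmax,ss = C₀·R ≈ 10.580 × 1.0842 ≈ 11.471 mcg/mL.
Peak 11.5 mcg/mL vs MTC 14 mcg/mL: below toxic threshold.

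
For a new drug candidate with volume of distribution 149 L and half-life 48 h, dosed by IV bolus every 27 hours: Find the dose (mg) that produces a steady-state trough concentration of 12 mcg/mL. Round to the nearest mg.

853 mg

τ/t½ = 27/48 ≈ 0.5625, so f = (1/2)^(27/48) ≈ 0.677128.
Cmin,ss = (D/Vd)·f/(1−f), so D = Cmin,ss·Vd·(1−f)/f.
D = 12 × 149 × (1−f)/f ≈ 12 × 149 × 0.47683 ≈ 852.57 mg.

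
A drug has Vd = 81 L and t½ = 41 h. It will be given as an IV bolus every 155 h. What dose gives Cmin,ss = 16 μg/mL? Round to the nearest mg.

τ/t½ = 155/41 ≈ 3.7805, so f = (1/2)^(155/41) ≈ 0.072771.
Cmin,ss = (D/Vd)·f/(1−f), so D = Cmin,ss·Vd·(1−f)/f.
D = 16 × 81 × (1−f)/f ≈ 16 × 81 × 12.74174 ≈ 16513.30 mg.

16513 mg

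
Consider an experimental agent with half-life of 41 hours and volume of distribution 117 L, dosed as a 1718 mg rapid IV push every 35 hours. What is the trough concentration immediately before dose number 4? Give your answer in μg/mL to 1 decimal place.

f = (1/2)^(τ/t½) = (1/2)^(35/41) ≈ 0.5534.
C₀ = D/Vd = 1718/117 ≈ 14.684 μg/mL.
Before the 4th dose, 3 doses have been given. Superposition: Cmin = C₀·(f + f² + … + f^3).
≈ 14.684 × (0.5534 + 0.3063 + 0.1695) ≈ 14.684 × 1.0292 ≈ 15.113 μg/mL.

15.1 μg/mL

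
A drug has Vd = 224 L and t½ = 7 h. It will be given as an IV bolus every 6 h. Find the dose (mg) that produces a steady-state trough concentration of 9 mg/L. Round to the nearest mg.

1636 mg

τ/t½ = 6/7 ≈ 0.85714, so f = (1/2)^(6/7) ≈ 0.552045.
Cmin,ss = (D/Vd)·f/(1−f), so D = Cmin,ss·Vd·(1−f)/f.
D = 9 × 224 × (1−f)/f ≈ 9 × 224 × 0.81145 ≈ 1635.88 mg.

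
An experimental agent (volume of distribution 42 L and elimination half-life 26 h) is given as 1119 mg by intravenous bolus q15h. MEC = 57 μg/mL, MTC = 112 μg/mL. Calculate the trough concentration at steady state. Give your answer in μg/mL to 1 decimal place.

τ/t½ = 15/26 ≈ 0.57692, so fraction remaining f = (1/2)^(15/26) ≈ 0.6704.
Accumulation ratio R = 1/(1 − f) ≈ 1/0.3296 ≈ 3.0340.
Single-dose peak C₀ = D/Vd = 1119/42 ≈ 26.643 μg/mL.
Cmax,ss = C₀/(1 − f) ≈ 26.643/0.3296 ≈ 80.834 μg/mL.
Steady-state trough Cmin,ss = Cmax,ss·f ≈ 80.834 × 0.6704 ≈ 54.191 μg/mL.
Trough 54.2 μg/mL vs MEC 57 μg/mL: subtherapeutic.

54.2 μg/mL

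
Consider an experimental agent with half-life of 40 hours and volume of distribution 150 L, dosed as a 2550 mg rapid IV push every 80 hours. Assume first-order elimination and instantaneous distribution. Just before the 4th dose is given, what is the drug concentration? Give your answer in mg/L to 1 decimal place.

f = (1/2)^(τ/t½) = (1/2)^(80/40) ≈ 0.2500.
C₀ = D/Vd = 2550/150 ≈ 17.000 mg/L.
Before the 4th dose, 3 doses have been given. Superposition: Cmin = C₀·(f + f² + … + f^3).
≈ 17.000 × (0.2500 + 0.0625 + 0.0156) ≈ 17.000 × 0.3281 ≈ 5.578 mg/L.

5.6 mg/L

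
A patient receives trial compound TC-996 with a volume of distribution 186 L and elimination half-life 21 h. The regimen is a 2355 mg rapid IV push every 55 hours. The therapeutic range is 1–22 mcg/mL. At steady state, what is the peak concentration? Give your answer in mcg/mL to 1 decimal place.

τ/t½ = 55/21 ≈ 2.619, so fraction remaining f = (1/2)^(55/21) ≈ 0.1628.
Accumulation ratio R = 1/(1 − f) ≈ 1/0.8372 ≈ 1.1945.
Single-dose peak C₀ = D/Vd = 2355/186 ≈ 12.661 mcg/mL.
Steady-state peak Cmax,ss = C₀·R ≈ 12.661 × 1.1945 ≈ 15.124 mcg/mL.
Peak 15.1 mcg/mL vs MTC 22 mcg/mL: below toxic threshold.

15.1 mcg/mL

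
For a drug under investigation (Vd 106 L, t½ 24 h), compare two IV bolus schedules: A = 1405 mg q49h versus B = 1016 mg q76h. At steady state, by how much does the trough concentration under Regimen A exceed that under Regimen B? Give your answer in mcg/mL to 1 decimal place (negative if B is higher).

Regimen A: f = (1/2)^(49/24) ≈ 0.2429; Cmin,ss = (1405/106)·f/(1−f) ≈ 4.253 mcg/mL.
Regimen B: f = (1/2)^(76/24) ≈ 0.1114; Cmin,ss = (1016/106)·f/(1−f) ≈ 1.202 mcg/mL.
Difference ≈ 4.253 − 1.202 ≈ 3.051 mcg/mL.

3.1 mcg/mL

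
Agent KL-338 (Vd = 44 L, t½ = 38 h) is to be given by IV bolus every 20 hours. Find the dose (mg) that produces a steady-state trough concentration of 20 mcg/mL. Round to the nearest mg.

τ/t½ = 20/38 ≈ 0.52632, so f = (1/2)^(20/38) ≈ 0.694326.
Cmin,ss = (D/Vd)·f/(1−f), so D = Cmin,ss·Vd·(1−f)/f.
D = 20 × 44 × (1−f)/f ≈ 20 × 44 × 0.44025 ≈ 387.42 mg.

387 mg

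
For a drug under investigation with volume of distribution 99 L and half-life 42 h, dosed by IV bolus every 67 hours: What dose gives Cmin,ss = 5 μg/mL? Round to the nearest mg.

1001 mg

τ/t½ = 67/42 ≈ 1.5952, so f = (1/2)^(67/42) ≈ 0.330968.
Cmin,ss = (D/Vd)·f/(1−f), so D = Cmin,ss·Vd·(1−f)/f.
D = 5 × 99 × (1−f)/f ≈ 5 × 99 × 2.02144 ≈ 1000.61 mg.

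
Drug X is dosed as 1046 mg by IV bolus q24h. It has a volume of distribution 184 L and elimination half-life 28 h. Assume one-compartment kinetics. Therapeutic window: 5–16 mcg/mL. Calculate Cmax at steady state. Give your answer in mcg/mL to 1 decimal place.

Over one 24-h interval, 24/28 ≈ 0.85714 half-lives elapse, leaving f ≈ 0.5520 of each dose.
At steady state, accumulation factor R = 1/(1 − e^(−kτ)) ≈ 2.2321.
Single-dose peak C₀ = D/Vd = 1046/184 ≈ 5.685 mcg/mL.
Steady-state peak Cmax,ss = C₀·R ≈ 5.685 × 2.2321 ≈ 12.689 mcg/mL.
Peak 12.7 mcg/mL vs MTC 16 mcg/mL: below toxic threshold.

12.7 mcg/mL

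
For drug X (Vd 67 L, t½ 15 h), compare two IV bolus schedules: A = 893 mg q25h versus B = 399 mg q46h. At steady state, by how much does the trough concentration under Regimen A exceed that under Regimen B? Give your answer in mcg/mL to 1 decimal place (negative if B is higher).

Regimen A: f = (1/2)^(25/15) ≈ 0.3150; Cmin,ss = (893/67)·f/(1−f) ≈ 6.129 mcg/mL.
Regimen B: f = (1/2)^(46/15) ≈ 0.1194; Cmin,ss = (399/67)·f/(1−f) ≈ 0.807 mcg/mL.
Difference ≈ 6.129 − 0.807 ≈ 5.322 mcg/mL.

5.3 mcg/mL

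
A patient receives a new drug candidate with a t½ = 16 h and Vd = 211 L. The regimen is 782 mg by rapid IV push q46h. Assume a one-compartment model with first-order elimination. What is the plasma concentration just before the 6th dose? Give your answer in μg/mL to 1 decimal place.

0.6 μg/mL

f = (1/2)^(τ/t½) = (1/2)^(46/16) ≈ 0.1363.
C₀ = D/Vd = 782/211 ≈ 3.706 μg/mL.
Before the 6th dose, 5 doses have been given. Superposition: Cmin = C₀·(f + f² + … + f^5).
≈ 3.706 × (0.1363 + 0.0186 + 0.0025 + 0.0003 + 0.0000) ≈ 3.706 × 0.1577 ≈ 0.584 μg/mL.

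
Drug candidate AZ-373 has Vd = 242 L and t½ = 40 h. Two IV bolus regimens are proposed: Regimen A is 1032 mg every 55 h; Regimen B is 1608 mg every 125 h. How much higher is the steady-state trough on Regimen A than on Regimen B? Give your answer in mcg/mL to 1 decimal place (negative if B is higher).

1.8 mcg/mL

Regimen A: f = (1/2)^(55/40) ≈ 0.3856; Cmin,ss = (1032/242)·f/(1−f) ≈ 2.676 mcg/mL.
Regimen B: f = (1/2)^(125/40) ≈ 0.1146; Cmin,ss = (1608/242)·f/(1−f) ≈ 0.860 mcg/mL.
Difference ≈ 2.676 − 0.860 ≈ 1.816 mcg/mL.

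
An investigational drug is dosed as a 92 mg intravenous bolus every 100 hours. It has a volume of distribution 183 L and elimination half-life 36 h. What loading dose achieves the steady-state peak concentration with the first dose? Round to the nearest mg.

f = (1/2)^(100/36) ≈ 0.145816; accumulation ratio R = 1/(1−f) ≈ 1.17071.
Loading dose to hit Cmax,ss on first dose: D_load = D_maint·R ≈ 92 × 1.17071 ≈ 107.71 mg.

108 mg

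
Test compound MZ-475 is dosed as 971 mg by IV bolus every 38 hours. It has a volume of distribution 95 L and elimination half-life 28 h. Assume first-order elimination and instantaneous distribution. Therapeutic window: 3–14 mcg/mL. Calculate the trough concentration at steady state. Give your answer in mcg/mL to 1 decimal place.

k = ln2/t½ = ln2/28 ≈ 0.024755 h⁻¹; fraction remaining f = e^(−kτ) = e^(−0.024755×38) ≈ 0.3904.
At steady state, accumulation factor R = 1/(1 − e^(−kτ)) ≈ 1.6404.
Each bolus raises the concentration by D/Vd = 971/95 ≈ 10.221 mcg/mL.
Steady-state peak Cmax,ss = C₀·R ≈ 10.221 × 1.6404 ≈ 16.767 mcg/mL.
One interval later, Cmin,ss = Cmax,ss·e^(−kτ) ≈ 16.767 × 0.3904 ≈ 6.546 mcg/mL.
Trough 6.5 mcg/mL vs MEC 3 mcg/mL: adequate.

6.5 mcg/mL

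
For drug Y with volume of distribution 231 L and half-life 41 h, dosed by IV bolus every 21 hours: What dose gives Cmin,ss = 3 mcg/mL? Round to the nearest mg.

τ/t½ = 21/41 ≈ 0.5122, so f = (1/2)^(21/41) ≈ 0.701155.
Cmin,ss = (D/Vd)·f/(1−f), so D = Cmin,ss·Vd·(1−f)/f.
D = 3 × 231 × (1−f)/f ≈ 3 × 231 × 0.42622 ≈ 295.37 mg.

295 mg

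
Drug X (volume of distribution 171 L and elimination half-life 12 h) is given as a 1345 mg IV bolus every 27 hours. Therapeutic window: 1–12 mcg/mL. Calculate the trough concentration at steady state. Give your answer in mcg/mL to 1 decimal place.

2.1 mcg/mL

Over one 27-h interval, 27/12 ≈ 2.25 half-lives elapse, leaving f ≈ 0.2102 of each dose.
Single-dose peak C₀ = D/Vd = 1345/171 ≈ 7.865 mcg/mL.
Steady-state trough Cmin,ss = C₀·f/(1−f) ≈ 7.865 × 0.2102/0.7898 ≈ 2.093 mcg/mL.
Trough 2.1 mcg/mL vs MEC 1 mcg/mL: adequate.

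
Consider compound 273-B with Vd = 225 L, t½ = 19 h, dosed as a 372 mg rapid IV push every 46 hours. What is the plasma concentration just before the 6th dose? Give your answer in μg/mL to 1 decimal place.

f = (1/2)^(τ/t½) = (1/2)^(46/19) ≈ 0.1867.
C₀ = D/Vd = 372/225 ≈ 1.653 μg/mL.
Before the 6th dose, 5 doses have been given. Superposition: Cmin = C₀·(f + f² + … + f^5).
≈ 1.653 × (0.1867 + 0.0349 + 0.0065 + 0.0012 + 0.0002) ≈ 1.653 × 0.2295 ≈ 0.379 μg/mL.

0.4 μg/mL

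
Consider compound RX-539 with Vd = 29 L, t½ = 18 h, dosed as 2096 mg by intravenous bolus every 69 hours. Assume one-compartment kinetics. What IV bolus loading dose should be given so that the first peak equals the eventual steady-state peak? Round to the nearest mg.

f = (1/2)^(69/18) ≈ 0.070154; accumulation ratio R = 1/(1−f) ≈ 1.07545.
Loading dose to hit Cmax,ss on first dose: D_load = D_maint·R ≈ 2096 × 1.07545 ≈ 2254.14 mg.

2254 mg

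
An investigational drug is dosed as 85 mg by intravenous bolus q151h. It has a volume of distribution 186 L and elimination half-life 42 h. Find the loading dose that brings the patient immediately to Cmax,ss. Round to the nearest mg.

93 mg

f = (1/2)^(151/42) ≈ 0.082742; accumulation ratio R = 1/(1−f) ≈ 1.09021.
Loading dose to hit Cmax,ss on first dose: D_load = D_maint·R ≈ 85 × 1.09021 ≈ 92.67 mg.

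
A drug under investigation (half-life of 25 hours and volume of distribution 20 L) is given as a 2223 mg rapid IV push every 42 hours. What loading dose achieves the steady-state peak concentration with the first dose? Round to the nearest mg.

3231 mg

f = (1/2)^(42/25) ≈ 0.312083; accumulation ratio R = 1/(1−f) ≈ 1.45366.
Loading dose to hit Cmax,ss on first dose: D_load = D_maint·R ≈ 2223 × 1.45366 ≈ 3231.49 mg.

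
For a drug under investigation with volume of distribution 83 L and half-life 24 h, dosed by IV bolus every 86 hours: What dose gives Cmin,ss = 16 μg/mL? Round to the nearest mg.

τ/t½ = 86/24 ≈ 3.5833, so f = (1/2)^(86/24) ≈ 0.083427.
Cmin,ss = (D/Vd)·f/(1−f), so D = Cmin,ss·Vd·(1−f)/f.
D = 16 × 83 × (1−f)/f ≈ 16 × 83 × 10.98653 ≈ 14590.11 mg.

14590 mg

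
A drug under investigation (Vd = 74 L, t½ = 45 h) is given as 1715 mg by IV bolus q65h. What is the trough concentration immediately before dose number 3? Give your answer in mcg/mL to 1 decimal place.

f = (1/2)^(τ/t½) = (1/2)^(65/45) ≈ 0.3674.
C₀ = D/Vd = 1715/74 ≈ 23.176 mcg/mL.
Before the 3rd dose, 2 doses have been given. Superposition: Cmin = C₀·(f + f²).
≈ 23.176 × (0.3674 + 0.1350) ≈ 23.176 × 0.5024 ≈ 11.644 mcg/mL.

11.6 mcg/mL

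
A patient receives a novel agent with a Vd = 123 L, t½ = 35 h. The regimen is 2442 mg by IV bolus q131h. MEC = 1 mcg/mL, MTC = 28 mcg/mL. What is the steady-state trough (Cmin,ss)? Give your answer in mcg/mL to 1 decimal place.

1.6 mcg/mL

k = ln2/t½ = ln2/35 ≈ 0.019804 h⁻¹; fraction remaining f = e^(−kτ) = e^(−0.019804×131) ≈ 0.0747.
At steady state, accumulation factor R = 1/(1 − e^(−kτ)) ≈ 1.0807.
Each bolus raises the concentration by D/Vd = 2442/123 ≈ 19.854 mcg/mL.
Steady-state peak Cmax,ss = C₀·R ≈ 19.854 × 1.0807 ≈ 21.456 mcg/mL.
One interval later, Cmin,ss = Cmax,ss·e^(−kτ) ≈ 21.456 × 0.0747 ≈ 1.603 mcg/mL.
Trough 1.6 mcg/mL vs MEC 1 mcg/mL: adequate.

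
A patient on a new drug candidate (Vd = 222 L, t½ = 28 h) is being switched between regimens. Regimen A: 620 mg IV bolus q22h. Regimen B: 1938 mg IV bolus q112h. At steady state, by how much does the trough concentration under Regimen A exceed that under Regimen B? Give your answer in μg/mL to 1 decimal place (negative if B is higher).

3.3 μg/mL

Regimen A: f = (1/2)^(22/28) ≈ 0.5801; Cmin,ss = (620/222)·f/(1−f) ≈ 3.858 μg/mL.
Regimen B: f = (1/2)^(112/28) ≈ 0.0625; Cmin,ss = (1938/222)·f/(1−f) ≈ 0.582 μg/mL.
Difference ≈ 3.858 − 0.582 ≈ 3.276 μg/mL.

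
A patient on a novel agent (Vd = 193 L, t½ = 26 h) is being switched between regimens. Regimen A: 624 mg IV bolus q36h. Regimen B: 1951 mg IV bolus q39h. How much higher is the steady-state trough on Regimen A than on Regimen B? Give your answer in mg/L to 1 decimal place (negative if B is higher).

Regimen A: f = (1/2)^(36/26) ≈ 0.3830; Cmin,ss = (624/193)·f/(1−f) ≈ 2.007 mg/L.
Regimen B: f = (1/2)^(39/26) ≈ 0.3536; Cmin,ss = (1951/193)·f/(1−f) ≈ 5.530 mg/L.
Difference ≈ 2.007 − 5.530 ≈ -3.523 mg/L.

-3.5 mg/L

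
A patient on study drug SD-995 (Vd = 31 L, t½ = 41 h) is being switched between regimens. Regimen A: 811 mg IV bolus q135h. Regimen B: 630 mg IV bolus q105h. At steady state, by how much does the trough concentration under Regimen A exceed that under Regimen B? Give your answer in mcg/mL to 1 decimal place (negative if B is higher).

-1.2 mcg/mL

Regimen A: f = (1/2)^(135/41) ≈ 0.1020; Cmin,ss = (811/31)·f/(1−f) ≈ 2.972 mcg/mL.
Regimen B: f = (1/2)^(105/41) ≈ 0.1695; Cmin,ss = (630/31)·f/(1−f) ≈ 4.148 mcg/mL.
Difference ≈ 2.972 − 4.148 ≈ -1.176 mcg/mL.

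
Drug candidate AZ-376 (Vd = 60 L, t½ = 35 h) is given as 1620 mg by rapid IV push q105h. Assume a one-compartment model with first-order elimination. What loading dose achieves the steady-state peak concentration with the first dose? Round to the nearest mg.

f = (1/2)^(105/35) ≈ 0.125000; accumulation ratio R = 1/(1−f) ≈ 1.14286.
Loading dose to hit Cmax,ss on first dose: D_load = D_maint·R ≈ 1620 × 1.14286 ≈ 1851.43 mg.

1851 mg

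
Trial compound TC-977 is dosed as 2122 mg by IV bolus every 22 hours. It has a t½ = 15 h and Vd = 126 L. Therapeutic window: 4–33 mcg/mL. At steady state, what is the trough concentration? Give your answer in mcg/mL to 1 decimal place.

k = ln2/t½ = ln2/15 ≈ 0.046210 h⁻¹; fraction remaining f = e^(−kτ) = e^(−0.046210×22) ≈ 0.3618.
Single-dose peak C₀ = D/Vd = 2122/126 ≈ 16.841 mcg/mL.
Steady-state trough Cmin,ss = C₀·f/(1−f) ≈ 16.841 × 0.3618/0.6382 ≈ 9.547 mcg/mL.
Trough 9.5 mcg/mL vs MEC 4 mcg/mL: adequate.

9.5 mcg/mL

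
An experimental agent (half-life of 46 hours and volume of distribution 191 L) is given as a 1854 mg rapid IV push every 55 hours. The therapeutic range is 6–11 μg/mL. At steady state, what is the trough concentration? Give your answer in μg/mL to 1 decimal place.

Over one 55-h interval, 55/46 ≈ 1.1957 half-lives elapse, leaving f ≈ 0.4366 of each dose.
At steady state, accumulation factor R = 1/(1 − e^(−kτ)) ≈ 1.7749.
Each bolus raises the concentration by D/Vd = 1854/191 ≈ 9.707 μg/mL.
Cmax,ss = C₀/(1 − f) ≈ 9.707/0.5634 ≈ 17.229 μg/mL.
One interval later, Cmin,ss = Cmax,ss·e^(−kτ) ≈ 17.229 × 0.4366 ≈ 7.522 μg/mL.
Trough 7.5 μg/mL vs MEC 6 μg/mL: adequate.

7.5 μg/mL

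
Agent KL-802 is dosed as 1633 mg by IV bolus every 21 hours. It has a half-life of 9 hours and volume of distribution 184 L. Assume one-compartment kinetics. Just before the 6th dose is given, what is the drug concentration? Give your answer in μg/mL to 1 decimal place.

f = (1/2)^(τ/t½) = (1/2)^(21/9) ≈ 0.1984.
C₀ = D/Vd = 1633/184 ≈ 8.875 μg/mL.
Before the 6th dose, 5 doses have been given. Superposition: Cmin = C₀·(f + f² + … + f^5).
≈ 8.875 × (0.1984 + 0.0394 + 0.0078 + 0.0015 + 0.0003) ≈ 8.875 × 0.2474 ≈ 2.196 μg/mL.

2.2 μg/mL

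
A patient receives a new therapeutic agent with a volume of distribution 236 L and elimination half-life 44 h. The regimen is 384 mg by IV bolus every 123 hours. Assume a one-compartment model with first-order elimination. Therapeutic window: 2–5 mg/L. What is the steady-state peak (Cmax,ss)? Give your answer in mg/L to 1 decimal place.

τ/t½ = 123/44 ≈ 2.7955, so fraction remaining f = (1/2)^(123/44) ≈ 0.1440.
Accumulation ratio R = 1/(1 − f) ≈ 1/0.8560 ≈ 1.1682.
Single-dose peak C₀ = D/Vd = 384/236 ≈ 1.627 mg/L.
Steady-state peak Cmax,ss = C₀·R ≈ 1.627 × 1.1682 ≈ 1.901 mg/L.
Peak 1.9 mg/L vs MTC 5 mg/L: below toxic threshold.

1.9 mg/L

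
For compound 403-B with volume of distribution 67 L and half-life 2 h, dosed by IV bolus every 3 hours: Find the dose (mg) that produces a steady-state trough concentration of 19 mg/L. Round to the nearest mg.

τ/t½ = 3/2 ≈ 1.5, so f = (1/2)^(3/2) ≈ 0.353553.
Cmin,ss = (D/Vd)·f/(1−f), so D = Cmin,ss·Vd·(1−f)/f.
D = 19 × 67 × (1−f)/f ≈ 19 × 67 × 1.82843 ≈ 2327.59 mg.

2328 mg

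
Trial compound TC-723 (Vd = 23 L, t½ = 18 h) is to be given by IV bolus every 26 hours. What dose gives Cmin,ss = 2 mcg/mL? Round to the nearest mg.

79 mg

τ/t½ = 26/18 ≈ 1.4444, so f = (1/2)^(26/18) ≈ 0.367434.
Cmin,ss = (D/Vd)·f/(1−f), so D = Cmin,ss·Vd·(1−f)/f.
D = 2 × 23 × (1−f)/f ≈ 2 × 23 × 1.72158 ≈ 79.19 mg.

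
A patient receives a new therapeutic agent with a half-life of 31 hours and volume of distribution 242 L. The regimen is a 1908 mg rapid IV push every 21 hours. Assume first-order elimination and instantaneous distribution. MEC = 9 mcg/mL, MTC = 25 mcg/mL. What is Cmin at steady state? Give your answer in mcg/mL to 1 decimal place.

13.2 mcg/mL

k = ln2/t½ = ln2/31 ≈ 0.022360 h⁻¹; fraction remaining f = e^(−kτ) = e^(−0.022360×21) ≈ 0.6253.
Accumulation ratio R = 1/(1 − f) ≈ 1/0.3747 ≈ 2.6688.
Each bolus raises the concentration by D/Vd = 1908/242 ≈ 7.884 mcg/mL.
Cmax,ss = C₀/(1 − f) ≈ 7.884/0.3747 ≈ 21.041 mcg/mL.
Steady-state trough Cmin,ss = Cmax,ss·f ≈ 21.041 × 0.6253 ≈ 13.157 mcg/mL.
Trough 13.2 mcg/mL vs MEC 9 mcg/mL: adequate.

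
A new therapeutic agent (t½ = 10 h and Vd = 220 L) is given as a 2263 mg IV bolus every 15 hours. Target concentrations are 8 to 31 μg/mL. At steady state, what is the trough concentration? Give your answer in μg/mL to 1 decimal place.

τ/t½ = 15/10 ≈ 1.5, so fraction remaining f = (1/2)^(15/10) ≈ 0.3536.
Single-dose peak C₀ = D/Vd = 2263/220 ≈ 10.286 μg/mL.
Steady-state trough Cmin,ss = C₀·f/(1−f) ≈ 10.286 × 0.3536/0.6464 ≈ 5.627 μg/mL.
Trough 5.6 μg/mL vs MEC 8 μg/mL: subtherapeutic.

5.6 μg/mL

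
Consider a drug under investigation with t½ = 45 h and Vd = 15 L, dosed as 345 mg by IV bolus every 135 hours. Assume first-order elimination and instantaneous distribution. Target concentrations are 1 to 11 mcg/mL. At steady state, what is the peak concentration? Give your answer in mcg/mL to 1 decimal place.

26.3 mcg/mL

The dosing interval is 3 half-lives, so f = 2^(−3) = 0.125.
Accumulation ratio R = 1/(1 − f) = 1/0.875 = 8/7.
Single-dose peak C₀ = D/Vd = 345/15 = 23 mcg/mL.
Steady-state peak Cmax,ss = C₀·R = 23 × 8/7 ≈ 26.286 mcg/mL.
Peak 26.3 mcg/mL vs MTC 11 mcg/mL: exceeds toxic threshold.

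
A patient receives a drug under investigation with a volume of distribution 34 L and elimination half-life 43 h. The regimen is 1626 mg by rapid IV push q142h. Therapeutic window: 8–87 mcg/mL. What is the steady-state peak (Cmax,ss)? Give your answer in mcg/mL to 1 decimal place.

Over one 142-h interval, 142/43 ≈ 3.3023 half-lives elapse, leaving f ≈ 0.1014 of each dose.
Accumulation ratio R = 1/(1 − f) ≈ 1/0.8986 ≈ 1.1128.
Single-dose peak C₀ = D/Vd = 1626/34 ≈ 47.824 mcg/mL.
Steady-state peak Cmax,ss = C₀·R ≈ 47.824 × 1.1128 ≈ 53.219 mcg/mL.
Peak 53.2 mcg/mL vs MTC 87 mcg/mL: below toxic threshold.

53.2 mcg/mL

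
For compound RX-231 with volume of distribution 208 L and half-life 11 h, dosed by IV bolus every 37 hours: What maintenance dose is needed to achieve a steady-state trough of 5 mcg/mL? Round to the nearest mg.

9665 mg

τ/t½ = 37/11 ≈ 3.3636, so f = (1/2)^(37/11) ≈ 0.097150.
Cmin,ss = (D/Vd)·f/(1−f), so D = Cmin,ss·Vd·(1−f)/f.
D = 5 × 208 × (1−f)/f ≈ 5 × 208 × 9.29336 ≈ 9665.09 mg.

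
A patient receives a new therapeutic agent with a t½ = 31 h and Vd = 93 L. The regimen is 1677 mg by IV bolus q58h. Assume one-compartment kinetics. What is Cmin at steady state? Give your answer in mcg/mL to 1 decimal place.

6.8 mcg/mL

τ/t½ = 58/31 ≈ 1.871, so fraction remaining f = (1/2)^(58/31) ≈ 0.2734.
Each bolus raises the concentration by D/Vd = 1677/93 ≈ 18.032 mcg/mL.
Steady-state trough Cmin,ss = C₀·f/(1−f) ≈ 18.032 × 0.2734/0.7266 ≈ 6.785 mcg/mL.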